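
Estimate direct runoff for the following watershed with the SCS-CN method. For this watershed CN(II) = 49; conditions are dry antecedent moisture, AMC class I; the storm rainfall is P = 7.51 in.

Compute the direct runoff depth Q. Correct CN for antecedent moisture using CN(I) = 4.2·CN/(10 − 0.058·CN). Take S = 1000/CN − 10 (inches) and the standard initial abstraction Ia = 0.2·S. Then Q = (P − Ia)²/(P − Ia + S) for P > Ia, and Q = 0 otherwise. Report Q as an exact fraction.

Dry (AMC I): CN(I) = 4.2·49/(10 − 0.058·49) = (1029/5)/(3579/500) = 34300/1193 ≈ 28.751
Max retention: S = 1000/(34300/1193) − 10 = 8500/343 in (≈ 24.781 in)
Initial abstraction Ia = S/5 = (8500/343)/5 = 1700/343 ≈ 4.956 in
Since P=7.510 > Ia=4.956: effective rainfall P−Ia = 87593/34300 in
Runoff Q = (P−Ia)²/(P−Ia+S) = (2.554)²/(2.554+24.781) = 7672533649/32159439900 ≈ 0.239 in

Q = 7672533649/32159439900 in ≈ 0.239 in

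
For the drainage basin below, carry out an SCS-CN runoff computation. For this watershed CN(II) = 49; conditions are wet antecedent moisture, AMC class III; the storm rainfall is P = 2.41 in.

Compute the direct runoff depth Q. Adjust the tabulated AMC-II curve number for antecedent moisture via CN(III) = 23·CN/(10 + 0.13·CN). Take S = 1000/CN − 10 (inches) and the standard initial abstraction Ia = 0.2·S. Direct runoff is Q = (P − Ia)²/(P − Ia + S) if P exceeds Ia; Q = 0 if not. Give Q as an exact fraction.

Q = 28766534449/76591708900 in ≈ 0.376 in

CN(III) from CN(II)=49: (23·49)/(10 + 0.13·49) = 112700/1637 ≈ 68.845
S = 1000/(112700/1637) − 10 = 5100/1127 in ≈ 4.525 in
Initial abstraction Ia = S/5 = (5100/1127)/5 = 1020/1127 ≈ 0.905 in
Since P=2.410 > Ia=0.905: effective rainfall P−Ia = 169607/112700 in
Runoff Q = (P−Ia)²/(P−Ia+S) = (1.505)²/(1.505+4.525) = 28766534449/76591708900 ≈ 0.376 in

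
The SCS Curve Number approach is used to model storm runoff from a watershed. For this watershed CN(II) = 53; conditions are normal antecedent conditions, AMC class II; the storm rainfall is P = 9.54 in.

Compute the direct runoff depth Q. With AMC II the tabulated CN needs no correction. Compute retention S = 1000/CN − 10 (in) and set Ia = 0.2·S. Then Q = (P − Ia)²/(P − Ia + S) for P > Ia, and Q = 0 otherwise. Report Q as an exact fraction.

Q = 423577561/116814650 in ≈ 3.626 in

AMC II — tabulated CN = 53 applies directly.
S = 1000/53 − 10 = 470/53 in ≈ 8.868 in
Initial abstraction Ia = S/5 = (470/53)/5 = 94/53 ≈ 1.774 in
Since P=9.540 > Ia=1.774: effective rainfall P−Ia = 20581/2650 in
Q = (20581/2650)²/((20581/2650) + 470/53) = (423577561/7022500)/(44081/2650) = 423577561/116814650 in ≈ 3.626 in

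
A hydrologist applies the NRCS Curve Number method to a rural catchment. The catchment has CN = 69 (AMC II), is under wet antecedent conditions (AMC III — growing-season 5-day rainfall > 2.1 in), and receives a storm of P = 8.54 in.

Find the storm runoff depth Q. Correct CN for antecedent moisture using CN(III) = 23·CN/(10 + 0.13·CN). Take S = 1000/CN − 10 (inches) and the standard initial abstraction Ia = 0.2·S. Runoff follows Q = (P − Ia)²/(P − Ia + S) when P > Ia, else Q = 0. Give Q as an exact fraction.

Q = 418154929201/63610848150 in ≈ 6.574 in

CN(III) from CN(II)=69: (23·69)/(10 + 0.13·69) = 158700/1897 ≈ 83.658
Retention S: 1000/CN − 10 with CN=83.658 → S = 3100/1587 ≈ 1.953 in
Ia = 0.2S: 0.2·1.953 = 0.391 in (exactly 620/1587)
P − Ia = 8.540 − 0.391 = 646649/79350 ≈ 8.149 in (> 0, runoff occurs)
Runoff Q = (P−Ia)²/(P−Ia+S) = (8.149)²/(8.149+1.953) = 418154929201/63610848150 ≈ 6.574 in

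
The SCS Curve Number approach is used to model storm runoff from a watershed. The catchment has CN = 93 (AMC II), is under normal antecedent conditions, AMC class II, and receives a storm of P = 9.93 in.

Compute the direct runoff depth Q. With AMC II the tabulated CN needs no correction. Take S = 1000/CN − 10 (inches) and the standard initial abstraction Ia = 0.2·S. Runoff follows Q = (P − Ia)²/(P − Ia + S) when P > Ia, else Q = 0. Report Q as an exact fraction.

Q = 8271720601/910925700 in ≈ 9.081 in

Average conditions: CN = 93 (no AMC adjustment).
Max retention: S = 1000/93 − 10 = 70/93 in (≈ 0.753 in)
Ia = 0.2S: 0.2·0.753 = 0.151 in (exactly 14/93)
P − Ia = 9.930 − 0.151 = 90949/9300 ≈ 9.779 in (> 0, runoff occurs)
Q = (90949/9300)²/((90949/9300) + 70/93) = (8271720601/86490000)/(97949/9300) = 8271720601/910925700 in ≈ 9.081 in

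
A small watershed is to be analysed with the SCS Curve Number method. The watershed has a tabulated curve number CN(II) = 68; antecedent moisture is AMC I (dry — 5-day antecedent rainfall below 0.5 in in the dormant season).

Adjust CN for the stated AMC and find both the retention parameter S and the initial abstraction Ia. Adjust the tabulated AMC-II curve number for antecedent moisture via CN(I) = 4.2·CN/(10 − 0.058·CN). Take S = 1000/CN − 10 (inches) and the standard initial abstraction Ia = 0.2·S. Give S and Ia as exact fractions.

S = 4000/357 in ≈ 11.204 in; Ia = 800/357 in ≈ 2.241 in

CN(I) from CN(II)=68: (4.2·68)/(10 − 0.058·68) = 35700/757 ≈ 47.160
Retention S: 1000/CN − 10 with CN=47.160 → S = 4000/357 ≈ 11.204 in
Initial abstraction Ia = S/5 = (4000/357)/5 = 800/357 ≈ 2.241 in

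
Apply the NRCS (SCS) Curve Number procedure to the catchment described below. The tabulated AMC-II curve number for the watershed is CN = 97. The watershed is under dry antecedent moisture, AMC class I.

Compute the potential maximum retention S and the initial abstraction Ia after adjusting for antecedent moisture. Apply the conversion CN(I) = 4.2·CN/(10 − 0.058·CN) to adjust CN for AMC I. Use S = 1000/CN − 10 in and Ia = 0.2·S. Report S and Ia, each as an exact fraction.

S = 500/679 in ≈ 0.736 in; Ia = 100/679 in ≈ 0.147 in

Dry (AMC I): CN(I) = 4.2·97/(10 − 0.058·97) = (2037/5)/(2187/500) = 67900/729 ≈ 93.141
Retention S: 1000/CN − 10 with CN=93.141 → S = 500/679 ≈ 0.736 in
Initial abstraction Ia = S/5 = (500/679)/5 = 100/679 ≈ 0.147 in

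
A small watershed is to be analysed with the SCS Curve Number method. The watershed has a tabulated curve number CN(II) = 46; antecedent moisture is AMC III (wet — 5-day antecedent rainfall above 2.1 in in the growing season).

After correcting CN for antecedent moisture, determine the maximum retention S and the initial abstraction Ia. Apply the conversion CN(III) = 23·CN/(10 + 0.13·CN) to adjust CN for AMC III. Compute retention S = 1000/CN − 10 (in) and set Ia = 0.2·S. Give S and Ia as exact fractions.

Adjust CN=46 to AMC III: 23·46/(10 + 0.13·46) → 1058 ÷ (799/50) = 52900/799 ≈ 66.208
Retention S: 1000/CN − 10 with CN=66.208 → S = 2700/529 ≈ 5.104 in
Ia = 0.2S: 0.2·5.104 = 1.021 in (exactly 540/529)

S = 2700/529 in ≈ 5.104 in; Ia = 540/529 in ≈ 1.021 in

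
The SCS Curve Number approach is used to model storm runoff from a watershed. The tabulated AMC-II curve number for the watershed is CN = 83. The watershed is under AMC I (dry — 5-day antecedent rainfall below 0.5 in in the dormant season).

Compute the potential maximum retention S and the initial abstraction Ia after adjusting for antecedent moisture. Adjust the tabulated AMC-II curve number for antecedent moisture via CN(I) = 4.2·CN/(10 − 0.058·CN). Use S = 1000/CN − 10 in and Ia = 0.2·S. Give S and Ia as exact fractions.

S = 8500/1743 in ≈ 4.877 in; Ia = 1700/1743 in ≈ 0.975 in

CN(I) from CN(II)=83: (4.2·83)/(10 − 0.058·83) = 174300/2593 ≈ 67.219
S = 1000/(174300/2593) − 10 = 8500/1743 in ≈ 4.877 in
Ia = 0.2·(8500/1743) = 1700/1743 in ≈ 0.975 in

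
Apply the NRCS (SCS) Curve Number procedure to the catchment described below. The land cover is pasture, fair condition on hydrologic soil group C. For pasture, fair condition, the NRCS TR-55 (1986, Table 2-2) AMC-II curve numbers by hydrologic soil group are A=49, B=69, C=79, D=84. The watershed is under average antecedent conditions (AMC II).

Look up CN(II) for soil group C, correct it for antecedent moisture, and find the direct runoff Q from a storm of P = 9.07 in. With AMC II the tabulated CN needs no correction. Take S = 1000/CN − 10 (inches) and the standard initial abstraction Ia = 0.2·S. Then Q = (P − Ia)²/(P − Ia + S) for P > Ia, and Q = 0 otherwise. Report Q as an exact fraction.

NRCS table: pasture, fair condition, soil group C → CN(II) = 79
Average conditions: CN = 79 (no AMC adjustment).
Max retention: S = 1000/79 − 10 = 210/79 in (≈ 2.658 in)
Initial abstraction Ia = S/5 = (210/79)/5 = 42/79 ≈ 0.532 in
P − Ia = 9.070 − 0.532 = 67453/7900 ≈ 8.538 in (> 0, runoff occurs)
Runoff Q = (P−Ia)²/(P−Ia+S) = (8.538)²/(8.538+2.658) = 4549907209/698778700 ≈ 6.511 in

Q = 4549907209/698778700 in ≈ 6.511 in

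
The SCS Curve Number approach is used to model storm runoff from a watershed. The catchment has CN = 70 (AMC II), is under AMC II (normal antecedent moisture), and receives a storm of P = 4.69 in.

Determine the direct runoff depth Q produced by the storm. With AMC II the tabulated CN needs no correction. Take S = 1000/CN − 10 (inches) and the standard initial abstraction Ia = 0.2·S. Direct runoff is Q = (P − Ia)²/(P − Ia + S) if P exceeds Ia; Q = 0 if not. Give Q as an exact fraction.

CN(II) = 70; AMC II needs no correction.
Retention S: 1000/CN − 10 with CN=70.000 → S = 30/7 ≈ 4.286 in
Ia = 0.2·(30/7) = 6/7 in ≈ 0.857 in
P − Ia = 4.690 − 0.857 = 2683/700 ≈ 3.833 in (> 0, runoff occurs)
Q = (2683/700)²/((2683/700) + 30/7) = (7198489/490000)/(5683/700) = 7198489/3978100 in ≈ 1.810 in

Q = 7198489/3978100 in ≈ 1.810 in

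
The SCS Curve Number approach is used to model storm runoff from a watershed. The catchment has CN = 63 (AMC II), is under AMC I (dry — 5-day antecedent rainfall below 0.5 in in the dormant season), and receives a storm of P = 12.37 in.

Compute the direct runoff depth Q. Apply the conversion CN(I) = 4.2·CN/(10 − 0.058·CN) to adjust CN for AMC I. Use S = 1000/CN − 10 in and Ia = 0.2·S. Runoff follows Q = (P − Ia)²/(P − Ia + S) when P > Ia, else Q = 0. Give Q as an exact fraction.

CN(I) from CN(II)=63: (4.2·63)/(10 − 0.058·63) = 132300/3173 ≈ 41.696
Max retention: S = 1000/(132300/3173) − 10 = 18500/1323 in (≈ 13.983 in)
Ia = 0.2S: 0.2·13.983 = 2.797 in (exactly 3700/1323)
Since P=12.370 > Ia=2.797: effective rainfall P−Ia = 1266551/132300 in
Runoff Q = (P−Ia)²/(P−Ia+S) = (9.573)²/(9.573+13.983) = 1604151435601/412319697300 ≈ 3.891 in

Q = 1604151435601/412319697300 in ≈ 3.891 in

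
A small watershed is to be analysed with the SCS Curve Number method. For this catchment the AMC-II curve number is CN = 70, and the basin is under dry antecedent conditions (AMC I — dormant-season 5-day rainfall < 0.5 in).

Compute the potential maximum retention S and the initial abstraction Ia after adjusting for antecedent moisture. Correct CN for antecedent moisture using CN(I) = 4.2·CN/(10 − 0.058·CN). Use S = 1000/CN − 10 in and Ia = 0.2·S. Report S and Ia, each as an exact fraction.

CN(I) from CN(II)=70: (4.2·70)/(10 − 0.058·70) = 4900/99 ≈ 49.495
Retention S: 1000/CN − 10 with CN=49.495 → S = 500/49 ≈ 10.204 in
Ia = 0.2S: 0.2·10.204 = 2.041 in (exactly 100/49)

S = 500/49 in ≈ 10.204 in; Ia = 100/49 in ≈ 2.041 in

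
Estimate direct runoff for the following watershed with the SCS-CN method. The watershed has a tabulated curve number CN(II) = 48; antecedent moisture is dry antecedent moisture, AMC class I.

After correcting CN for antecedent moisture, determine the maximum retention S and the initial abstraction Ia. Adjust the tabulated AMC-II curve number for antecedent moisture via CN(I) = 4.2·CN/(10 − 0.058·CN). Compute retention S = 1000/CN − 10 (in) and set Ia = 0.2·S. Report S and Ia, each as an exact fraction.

Adjust CN=48 to AMC I: 4.2·48/(10 − 0.058·48) → (1008/5) ÷ (902/125) = 12600/451 ≈ 27.938
Retention S: 1000/CN − 10 with CN=27.938 → S = 1625/63 ≈ 25.794 in
Initial abstraction Ia = S/5 = (1625/63)/5 = 325/63 ≈ 5.159 in

S = 1625/63 in ≈ 25.794 in; Ia = 325/63 in ≈ 5.159 in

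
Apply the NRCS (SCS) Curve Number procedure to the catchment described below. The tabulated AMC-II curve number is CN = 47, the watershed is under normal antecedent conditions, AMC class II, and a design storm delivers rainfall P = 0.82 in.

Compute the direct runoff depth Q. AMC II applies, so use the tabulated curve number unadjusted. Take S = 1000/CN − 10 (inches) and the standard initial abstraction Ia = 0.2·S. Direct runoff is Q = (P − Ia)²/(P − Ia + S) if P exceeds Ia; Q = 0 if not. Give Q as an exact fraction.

Q = 0 in ≈ 0.000 in

Average conditions: CN = 47 (no AMC adjustment).
S = 1000/47 − 10 = 530/47 in ≈ 11.277 in
Ia = 0.2S: 0.2·11.277 = 2.255 in (exactly 106/47)
P = 0.820 ≤ Ia = 2.255 in: entire storm abstracted, Q = 0.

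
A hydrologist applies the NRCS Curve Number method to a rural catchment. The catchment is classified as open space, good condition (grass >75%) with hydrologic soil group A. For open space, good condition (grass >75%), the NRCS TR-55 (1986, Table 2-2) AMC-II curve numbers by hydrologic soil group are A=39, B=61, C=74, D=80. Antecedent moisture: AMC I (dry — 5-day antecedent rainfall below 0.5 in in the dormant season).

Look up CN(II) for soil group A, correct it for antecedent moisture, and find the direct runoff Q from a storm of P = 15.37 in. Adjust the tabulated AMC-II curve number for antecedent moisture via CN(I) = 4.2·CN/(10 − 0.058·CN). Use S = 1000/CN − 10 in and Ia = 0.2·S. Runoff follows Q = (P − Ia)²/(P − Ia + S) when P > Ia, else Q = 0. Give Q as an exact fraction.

Q = 420945332809/302931965700 in ≈ 1.390 in

NRCS table: open space, good condition (grass >75%), soil group A → CN(II) = 39
CN(I) from CN(II)=39: (4.2·39)/(10 − 0.058·39) = 81900/3869 ≈ 21.168
S = 1000/(81900/3869) − 10 = 30500/819 in ≈ 37.241 in
Ia = 0.2S: 0.2·37.241 = 7.448 in (exactly 6100/819)
Since P=15.370 > Ia=7.448: effective rainfall P−Ia = 648803/81900 in
Q: (648803/81900)² ÷ (3698803/81900) = 420945332809/302931965700 in (≈ 1.390 in)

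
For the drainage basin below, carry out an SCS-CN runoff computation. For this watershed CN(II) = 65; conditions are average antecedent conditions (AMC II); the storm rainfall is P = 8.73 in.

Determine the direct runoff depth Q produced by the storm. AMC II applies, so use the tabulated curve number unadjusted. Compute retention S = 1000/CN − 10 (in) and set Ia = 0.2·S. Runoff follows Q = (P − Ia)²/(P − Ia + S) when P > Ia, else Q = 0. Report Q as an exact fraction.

CN(II) = 65; AMC II needs no correction.
S = 1000/65 − 10 = 70/13 in ≈ 5.385 in
Ia = 0.2S: 0.2·5.385 = 1.077 in (exactly 14/13)
Since P=8.730 > Ia=1.077: effective rainfall P−Ia = 9949/1300 in
Q: (9949/1300)² ÷ (16949/1300) = 98982601/22033700 in (≈ 4.492 in)

Q = 98982601/22033700 in ≈ 4.492 in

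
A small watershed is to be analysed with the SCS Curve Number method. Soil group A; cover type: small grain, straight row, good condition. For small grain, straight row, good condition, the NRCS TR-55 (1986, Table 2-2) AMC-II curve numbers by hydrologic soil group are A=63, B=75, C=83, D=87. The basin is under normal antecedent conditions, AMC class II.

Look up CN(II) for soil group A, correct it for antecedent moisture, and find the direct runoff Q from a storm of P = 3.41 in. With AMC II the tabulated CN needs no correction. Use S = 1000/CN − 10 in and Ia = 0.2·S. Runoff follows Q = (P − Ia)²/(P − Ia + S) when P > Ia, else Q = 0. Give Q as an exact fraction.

NRCS table: small grain, straight row, good condition, soil group A → CN(II) = 63
CN(II) = 63; AMC II needs no correction.
S = 1000/63 − 10 = 370/63 in ≈ 5.873 in
Ia = 0.2S: 0.2·5.873 = 1.175 in (exactly 74/63)
P − Ia = 3.410 − 1.175 = 14083/6300 ≈ 2.235 in (> 0, runoff occurs)
Q: (14083/6300)² ÷ (51083/6300) = 198330889/321822900 in (≈ 0.616 in)

Q = 198330889/321822900 in ≈ 0.616 in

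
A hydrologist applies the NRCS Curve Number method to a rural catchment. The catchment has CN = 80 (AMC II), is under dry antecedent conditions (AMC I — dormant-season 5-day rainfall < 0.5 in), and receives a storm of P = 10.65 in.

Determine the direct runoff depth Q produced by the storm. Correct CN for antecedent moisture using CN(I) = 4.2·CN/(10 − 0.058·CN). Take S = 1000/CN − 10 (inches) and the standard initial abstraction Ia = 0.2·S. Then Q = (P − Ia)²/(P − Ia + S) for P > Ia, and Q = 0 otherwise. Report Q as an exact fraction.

Q = 15784729/2718660 in ≈ 5.806 in

CN(I) from CN(II)=80: (4.2·80)/(10 − 0.058·80) = 4200/67 ≈ 62.687
S = 1000/(4200/67) − 10 = 125/21 in ≈ 5.952 in
Ia = 0.2S: 0.2·5.952 = 1.190 in (exactly 25/21)
P − Ia = 10.650 − 1.190 = 3973/420 ≈ 9.460 in (> 0, runoff occurs)
Q: (3973/420)² ÷ (6473/420) = 15784729/2718660 in (≈ 5.806 in)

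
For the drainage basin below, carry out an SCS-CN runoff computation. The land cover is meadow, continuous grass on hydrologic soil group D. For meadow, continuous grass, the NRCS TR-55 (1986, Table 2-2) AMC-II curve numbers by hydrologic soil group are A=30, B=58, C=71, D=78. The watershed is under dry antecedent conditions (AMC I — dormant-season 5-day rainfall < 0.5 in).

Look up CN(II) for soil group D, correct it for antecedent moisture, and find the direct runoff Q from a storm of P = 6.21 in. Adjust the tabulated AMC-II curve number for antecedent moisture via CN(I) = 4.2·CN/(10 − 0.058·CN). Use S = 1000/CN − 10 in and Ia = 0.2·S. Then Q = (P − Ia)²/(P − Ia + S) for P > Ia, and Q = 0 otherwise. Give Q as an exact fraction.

Q = 158881162801/77690258100 in ≈ 2.045 in

NRCS table: meadow, continuous grass, soil group D → CN(II) = 78
Dry (AMC I): CN(I) = 4.2·78/(10 − 0.058·78) = (1638/5)/(1369/250) = 81900/1369 ≈ 59.825
Retention S: 1000/CN − 10 with CN=59.825 → S = 5500/819 ≈ 6.716 in
Ia = 0.2S: 0.2·6.716 = 1.343 in (exactly 1100/819)
P − Ia = 6.210 − 1.343 = 398599/81900 ≈ 4.867 in (> 0, runoff occurs)
Runoff Q = (P−Ia)²/(P−Ia+S) = (4.867)²/(4.867+6.716) = 158881162801/77690258100 ≈ 2.045 in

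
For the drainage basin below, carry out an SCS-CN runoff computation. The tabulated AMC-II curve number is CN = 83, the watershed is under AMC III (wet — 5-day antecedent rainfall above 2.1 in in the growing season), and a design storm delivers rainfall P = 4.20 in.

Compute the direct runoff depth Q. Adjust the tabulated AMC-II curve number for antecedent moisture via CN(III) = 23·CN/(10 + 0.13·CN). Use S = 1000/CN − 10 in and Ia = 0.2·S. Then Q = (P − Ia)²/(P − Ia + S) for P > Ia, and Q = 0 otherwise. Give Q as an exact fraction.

Adjust CN=83 to AMC III: 23·83/(10 + 0.13·83) → 1909 ÷ (2079/100) = 190900/2079 ≈ 91.823
Retention S: 1000/CN − 10 with CN=91.823 → S = 1700/1909 ≈ 0.891 in
Ia = 0.2S: 0.2·0.891 = 0.178 in (exactly 340/1909)
Excess rainfall: 4.200 − 0.178 = 4.022 in; P > Ia so Q > 0
Runoff Q = (P−Ia)²/(P−Ia+S) = (4.022)²/(4.022+0.891) = 1473715321/447555505 ≈ 3.293 in

Q = 1473715321/447555505 in ≈ 3.293 in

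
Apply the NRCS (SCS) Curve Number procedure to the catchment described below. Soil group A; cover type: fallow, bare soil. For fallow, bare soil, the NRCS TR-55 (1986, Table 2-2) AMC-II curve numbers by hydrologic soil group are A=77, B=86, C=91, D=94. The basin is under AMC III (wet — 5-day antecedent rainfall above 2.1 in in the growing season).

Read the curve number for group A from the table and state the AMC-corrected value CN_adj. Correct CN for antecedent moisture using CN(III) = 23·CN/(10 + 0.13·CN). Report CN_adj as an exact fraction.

CN_adj = 7700/87 ≈ 88.506

NRCS table: fallow, bare soil, soil group A → CN(II) = 77
CN(III) from CN(II)=77: (23·77)/(10 + 0.13·77) = 7700/87 ≈ 88.506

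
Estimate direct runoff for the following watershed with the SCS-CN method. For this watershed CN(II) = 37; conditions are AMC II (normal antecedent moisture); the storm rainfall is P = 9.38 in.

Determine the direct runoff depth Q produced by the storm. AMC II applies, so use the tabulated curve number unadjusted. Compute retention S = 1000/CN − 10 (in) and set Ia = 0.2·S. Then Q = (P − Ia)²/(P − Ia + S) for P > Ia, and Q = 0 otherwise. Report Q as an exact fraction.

CN(II) = 37; AMC II needs no correction.
Retention S: 1000/CN − 10 with CN=37.000 → S = 630/37 ≈ 17.027 in
Initial abstraction Ia = S/5 = (630/37)/5 = 126/37 ≈ 3.405 in
Since P=9.380 > Ia=3.405: effective rainfall P−Ia = 11053/1850 in
Q = (11053/1850)²/((11053/1850) + 630/37) = (122168809/3422500)/(42553/1850) = 17452687/11246150 in ≈ 1.552 in

Q = 17452687/11246150 in ≈ 1.552 in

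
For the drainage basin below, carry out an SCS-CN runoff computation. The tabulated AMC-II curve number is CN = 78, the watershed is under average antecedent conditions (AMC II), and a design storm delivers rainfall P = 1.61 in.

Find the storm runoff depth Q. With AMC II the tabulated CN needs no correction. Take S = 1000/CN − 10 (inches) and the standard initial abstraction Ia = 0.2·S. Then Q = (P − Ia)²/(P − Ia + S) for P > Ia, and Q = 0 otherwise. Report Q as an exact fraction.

CN(II) = 78; AMC II needs no correction.
S = 1000/78 − 10 = 110/39 in ≈ 2.821 in
Initial abstraction Ia = S/5 = (110/39)/5 = 22/39 ≈ 0.564 in
Since P=1.610 > Ia=0.564: effective rainfall P−Ia = 4079/3900 in
Runoff Q = (P−Ia)²/(P−Ia+S) = (1.046)²/(1.046+2.821) = 16638241/58808100 ≈ 0.283 in

Q = 16638241/58808100 in ≈ 0.283 in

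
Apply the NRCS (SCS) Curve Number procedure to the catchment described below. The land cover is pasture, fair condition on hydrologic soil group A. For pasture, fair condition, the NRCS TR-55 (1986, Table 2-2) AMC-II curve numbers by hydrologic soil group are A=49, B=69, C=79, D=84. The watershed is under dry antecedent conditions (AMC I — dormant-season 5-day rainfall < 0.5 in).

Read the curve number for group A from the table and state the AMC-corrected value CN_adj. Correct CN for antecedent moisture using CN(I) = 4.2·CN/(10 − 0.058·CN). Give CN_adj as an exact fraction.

CN_adj = 34300/1193 ≈ 28.751

NRCS table: pasture, fair condition, soil group A → CN(II) = 49
Dry (AMC I): CN(I) = 4.2·49/(10 − 0.058·49) = (1029/5)/(3579/500) = 34300/1193 ≈ 28.751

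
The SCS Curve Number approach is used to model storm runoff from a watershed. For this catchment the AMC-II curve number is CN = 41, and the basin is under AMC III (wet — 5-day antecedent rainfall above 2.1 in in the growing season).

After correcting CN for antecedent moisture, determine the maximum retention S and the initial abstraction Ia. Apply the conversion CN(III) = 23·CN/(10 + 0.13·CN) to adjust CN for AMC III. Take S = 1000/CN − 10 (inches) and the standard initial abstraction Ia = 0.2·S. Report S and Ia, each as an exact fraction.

CN(III) from CN(II)=41: (23·41)/(10 + 0.13·41) = 94300/1533 ≈ 61.513
S = 1000/(94300/1533) − 10 = 5900/943 in ≈ 6.257 in
Ia = 0.2·(5900/943) = 1180/943 in ≈ 1.251 in

S = 5900/943 in ≈ 6.257 in; Ia = 1180/943 in ≈ 1.251 in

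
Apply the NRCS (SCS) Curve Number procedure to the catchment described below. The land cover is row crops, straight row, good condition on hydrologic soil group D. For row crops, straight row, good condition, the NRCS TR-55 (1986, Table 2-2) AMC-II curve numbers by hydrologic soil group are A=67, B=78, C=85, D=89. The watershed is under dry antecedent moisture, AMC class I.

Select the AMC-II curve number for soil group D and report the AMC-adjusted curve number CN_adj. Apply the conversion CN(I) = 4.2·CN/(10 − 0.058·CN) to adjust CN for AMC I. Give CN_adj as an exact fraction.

NRCS table: row crops, straight row, good condition, soil group D → CN(II) = 89
CN(I) from CN(II)=89: (4.2·89)/(10 − 0.058·89) = 186900/2419 ≈ 77.263

CN_adj = 186900/2419 ≈ 77.263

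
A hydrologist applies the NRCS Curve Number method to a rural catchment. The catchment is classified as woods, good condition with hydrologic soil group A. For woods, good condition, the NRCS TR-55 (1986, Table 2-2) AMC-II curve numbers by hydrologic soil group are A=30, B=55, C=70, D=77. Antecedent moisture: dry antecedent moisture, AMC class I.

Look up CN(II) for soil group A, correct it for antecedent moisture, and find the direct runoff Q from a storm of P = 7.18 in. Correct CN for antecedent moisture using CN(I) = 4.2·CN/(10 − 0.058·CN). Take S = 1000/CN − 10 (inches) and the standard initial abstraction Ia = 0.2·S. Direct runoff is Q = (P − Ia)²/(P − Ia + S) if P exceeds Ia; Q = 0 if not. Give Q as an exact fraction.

NRCS table: woods, good condition, soil group A → CN(II) = 30
CN(I) from CN(II)=30: (4.2·30)/(10 − 0.058·30) = 900/59 ≈ 15.254
Max retention: S = 1000/(900/59) − 10 = 500/9 in (≈ 55.556 in)
Initial abstraction Ia = S/5 = (500/9)/5 = 100/9 ≈ 11.111 in
P = 7.180 ≤ Ia = 11.111 in: entire storm abstracted, Q = 0.

Q = 0 in ≈ 0.000 in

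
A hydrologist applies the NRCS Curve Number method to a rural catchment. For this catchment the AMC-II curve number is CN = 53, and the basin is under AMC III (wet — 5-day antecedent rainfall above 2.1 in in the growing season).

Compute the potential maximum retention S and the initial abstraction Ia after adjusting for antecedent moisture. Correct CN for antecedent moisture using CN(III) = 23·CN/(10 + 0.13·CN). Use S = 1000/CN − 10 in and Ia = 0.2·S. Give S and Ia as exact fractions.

S = 4700/1219 in ≈ 3.856 in; Ia = 940/1219 in ≈ 0.771 in

Adjust CN=53 to AMC III: 23·53/(10 + 0.13·53) → 1219 ÷ (1689/100) = 121900/1689 ≈ 72.173
Retention S: 1000/CN − 10 with CN=72.173 → S = 4700/1219 ≈ 3.856 in
Ia = 0.2S: 0.2·3.856 = 0.771 in (exactly 940/1219)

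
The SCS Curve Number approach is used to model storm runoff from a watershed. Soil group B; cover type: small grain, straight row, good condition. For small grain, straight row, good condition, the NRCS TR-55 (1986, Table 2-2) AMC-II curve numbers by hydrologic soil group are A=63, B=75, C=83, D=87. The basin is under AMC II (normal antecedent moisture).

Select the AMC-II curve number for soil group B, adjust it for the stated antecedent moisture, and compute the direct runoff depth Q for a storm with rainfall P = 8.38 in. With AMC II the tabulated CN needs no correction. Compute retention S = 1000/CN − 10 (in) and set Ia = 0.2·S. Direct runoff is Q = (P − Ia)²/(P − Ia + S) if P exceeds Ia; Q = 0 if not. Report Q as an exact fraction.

Q = 1338649/248550 in ≈ 5.386 in

NRCS table: small grain, straight row, good condition, soil group B → CN(II) = 75
Average conditions: CN = 75 (no AMC adjustment).
Max retention: S = 1000/75 − 10 = 10/3 in (≈ 3.333 in)
Ia = 0.2·(10/3) = 2/3 in ≈ 0.667 in
P − Ia = 8.380 − 0.667 = 1157/150 ≈ 7.713 in (> 0, runoff occurs)
Runoff Q = (P−Ia)²/(P−Ia+S) = (7.713)²/(7.713+3.333) = 1338649/248550 ≈ 5.386 in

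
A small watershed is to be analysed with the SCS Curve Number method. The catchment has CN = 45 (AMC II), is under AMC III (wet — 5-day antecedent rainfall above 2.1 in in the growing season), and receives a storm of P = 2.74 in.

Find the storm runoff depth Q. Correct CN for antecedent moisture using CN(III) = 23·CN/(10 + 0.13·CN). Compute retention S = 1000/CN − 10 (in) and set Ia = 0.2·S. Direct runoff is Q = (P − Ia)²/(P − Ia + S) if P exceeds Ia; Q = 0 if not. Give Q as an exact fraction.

Q = 301334881/748915650 in ≈ 0.402 in

Wet (AMC III): CN(III) = 23·45/(10 + 0.13·45) = 1035/(317/20) = 20700/317 ≈ 65.300
Max retention: S = 1000/(20700/317) − 10 = 1100/207 in (≈ 5.314 in)
Ia = 0.2S: 0.2·5.314 = 1.063 in (exactly 220/207)
Since P=2.740 > Ia=1.063: effective rainfall P−Ia = 17359/10350 in
Runoff Q = (P−Ia)²/(P−Ia+S) = (1.677)²/(1.677+5.314) = 301334881/748915650 ≈ 0.402 in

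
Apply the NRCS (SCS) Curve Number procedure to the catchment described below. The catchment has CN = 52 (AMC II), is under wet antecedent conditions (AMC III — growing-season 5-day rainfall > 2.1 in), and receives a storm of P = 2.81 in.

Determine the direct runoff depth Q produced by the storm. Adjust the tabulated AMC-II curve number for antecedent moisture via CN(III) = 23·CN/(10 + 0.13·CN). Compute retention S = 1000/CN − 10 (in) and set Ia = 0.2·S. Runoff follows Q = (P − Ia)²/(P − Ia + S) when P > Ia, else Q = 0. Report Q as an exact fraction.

Q = 3602280361/5382568100 in ≈ 0.669 in

CN(III) from CN(II)=52: (23·52)/(10 + 0.13·52) = 29900/419 ≈ 71.360
Max retention: S = 1000/(29900/419) − 10 = 1200/299 in (≈ 4.013 in)
Initial abstraction Ia = S/5 = (1200/299)/5 = 240/299 ≈ 0.803 in
P − Ia = 2.810 − 0.803 = 60019/29900 ≈ 2.007 in (> 0, runoff occurs)
Q = (60019/29900)²/((60019/29900) + 1200/299) = (3602280361/894010000)/(180019/29900) = 3602280361/5382568100 in ≈ 0.669 in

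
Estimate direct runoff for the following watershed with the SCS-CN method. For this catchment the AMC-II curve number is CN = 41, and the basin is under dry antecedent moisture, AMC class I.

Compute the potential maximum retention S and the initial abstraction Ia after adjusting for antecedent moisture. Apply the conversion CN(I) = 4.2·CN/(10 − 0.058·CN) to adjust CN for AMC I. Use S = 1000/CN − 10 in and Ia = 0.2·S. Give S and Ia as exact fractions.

S = 29500/861 in ≈ 34.262 in; Ia = 5900/861 in ≈ 6.852 in

CN(I) from CN(II)=41: (4.2·41)/(10 − 0.058·41) = 86100/3811 ≈ 22.592
S = 1000/(86100/3811) − 10 = 29500/861 in ≈ 34.262 in
Ia = 0.2S: 0.2·34.262 = 6.852 in (exactly 5900/861)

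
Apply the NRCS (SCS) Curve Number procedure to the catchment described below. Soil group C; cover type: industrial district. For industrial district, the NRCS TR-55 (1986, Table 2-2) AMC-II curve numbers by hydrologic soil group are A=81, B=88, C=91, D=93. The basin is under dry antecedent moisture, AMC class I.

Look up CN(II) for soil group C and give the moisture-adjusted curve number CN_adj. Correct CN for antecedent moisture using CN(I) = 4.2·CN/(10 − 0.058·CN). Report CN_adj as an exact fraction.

NRCS table: industrial district, soil group C → CN(II) = 91
Adjust CN=91 to AMC I: 4.2·91/(10 − 0.058·91) → (1911/5) ÷ (2361/500) = 63700/787 ≈ 80.940

CN_adj = 63700/787 ≈ 80.940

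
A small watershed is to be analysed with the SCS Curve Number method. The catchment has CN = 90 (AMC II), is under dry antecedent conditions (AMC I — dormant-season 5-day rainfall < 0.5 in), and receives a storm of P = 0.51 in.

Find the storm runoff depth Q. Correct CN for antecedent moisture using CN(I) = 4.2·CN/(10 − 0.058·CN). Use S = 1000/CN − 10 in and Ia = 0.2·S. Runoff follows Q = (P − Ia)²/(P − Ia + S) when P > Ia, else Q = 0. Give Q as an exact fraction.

CN(I) from CN(II)=90: (4.2·90)/(10 − 0.058·90) = 18900/239 ≈ 79.079
Retention S: 1000/CN − 10 with CN=79.079 → S = 500/189 ≈ 2.646 in
Ia = 0.2·(500/189) = 100/189 in ≈ 0.529 in
P = 0.510 ≤ Ia = 0.529 in: entire storm abstracted, Q = 0.

Q = 0 in ≈ 0.000 in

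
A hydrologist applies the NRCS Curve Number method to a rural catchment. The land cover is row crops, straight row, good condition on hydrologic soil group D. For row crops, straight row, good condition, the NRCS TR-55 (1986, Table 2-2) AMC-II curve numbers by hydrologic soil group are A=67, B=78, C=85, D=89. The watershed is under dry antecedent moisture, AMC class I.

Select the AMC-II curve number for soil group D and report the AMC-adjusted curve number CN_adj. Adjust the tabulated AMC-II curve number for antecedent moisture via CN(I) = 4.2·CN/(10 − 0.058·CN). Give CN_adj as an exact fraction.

CN_adj = 186900/2419 ≈ 77.263

NRCS table: row crops, straight row, good condition, soil group D → CN(II) = 89
Dry (AMC I): CN(I) = 4.2·89/(10 − 0.058·89) = (1869/5)/(2419/500) = 186900/2419 ≈ 77.263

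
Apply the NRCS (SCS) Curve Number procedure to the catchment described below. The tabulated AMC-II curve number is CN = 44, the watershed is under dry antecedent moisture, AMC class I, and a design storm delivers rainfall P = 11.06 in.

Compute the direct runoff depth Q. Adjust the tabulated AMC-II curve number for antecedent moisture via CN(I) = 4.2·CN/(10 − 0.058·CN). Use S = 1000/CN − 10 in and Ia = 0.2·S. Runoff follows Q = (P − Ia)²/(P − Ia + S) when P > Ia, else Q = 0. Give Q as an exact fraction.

CN(I) from CN(II)=44: (4.2·44)/(10 − 0.058·44) = 3300/133 ≈ 24.812
Retention S: 1000/CN − 10 with CN=24.812 → S = 1000/33 ≈ 30.303 in
Ia = 0.2S: 0.2·30.303 = 6.061 in (exactly 200/33)
P − Ia = 11.060 − 6.061 = 8249/1650 ≈ 4.999 in (> 0, runoff occurs)
Q: (8249/1650)² ÷ (58249/1650) = 68046001/96110850 in (≈ 0.708 in)

Q = 68046001/96110850 in ≈ 0.708 in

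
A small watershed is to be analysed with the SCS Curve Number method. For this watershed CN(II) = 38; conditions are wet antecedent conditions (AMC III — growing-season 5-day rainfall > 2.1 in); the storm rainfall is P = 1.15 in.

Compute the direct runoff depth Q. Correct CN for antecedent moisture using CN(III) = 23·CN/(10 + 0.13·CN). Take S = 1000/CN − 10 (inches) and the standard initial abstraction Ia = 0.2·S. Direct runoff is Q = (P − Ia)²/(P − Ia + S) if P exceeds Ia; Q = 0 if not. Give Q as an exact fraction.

Wet (AMC III): CN(III) = 23·38/(10 + 0.13·38) = 874/(747/50) = 43700/747 ≈ 58.501
Retention S: 1000/CN − 10 with CN=58.501 → S = 3100/437 ≈ 7.094 in
Ia = 0.2·(3100/437) = 620/437 in ≈ 1.419 in
P = 1.150 ≤ Ia = 1.419 in: entire storm abstracted, Q = 0.

Q = 0 in ≈ 0.000 in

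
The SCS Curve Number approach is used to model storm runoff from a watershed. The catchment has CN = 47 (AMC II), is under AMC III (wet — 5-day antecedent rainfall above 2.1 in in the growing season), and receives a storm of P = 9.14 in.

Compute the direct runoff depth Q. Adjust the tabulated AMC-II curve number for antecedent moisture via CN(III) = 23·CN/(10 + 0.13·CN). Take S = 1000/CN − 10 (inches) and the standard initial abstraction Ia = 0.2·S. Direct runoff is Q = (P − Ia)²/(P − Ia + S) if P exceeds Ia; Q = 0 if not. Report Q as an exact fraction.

Q = 194495994289/38160218850 in ≈ 5.097 in

CN(III) from CN(II)=47: (23·47)/(10 + 0.13·47) = 108100/1611 ≈ 67.101
Retention S: 1000/CN − 10 with CN=67.101 → S = 5300/1081 ≈ 4.903 in
Ia = 0.2S: 0.2·4.903 = 0.981 in (exactly 1060/1081)
P − Ia = 9.140 − 0.981 = 441017/54050 ≈ 8.159 in (> 0, runoff occurs)
Q: (441017/54050)² ÷ (706017/54050) = 194495994289/38160218850 in (≈ 5.097 in)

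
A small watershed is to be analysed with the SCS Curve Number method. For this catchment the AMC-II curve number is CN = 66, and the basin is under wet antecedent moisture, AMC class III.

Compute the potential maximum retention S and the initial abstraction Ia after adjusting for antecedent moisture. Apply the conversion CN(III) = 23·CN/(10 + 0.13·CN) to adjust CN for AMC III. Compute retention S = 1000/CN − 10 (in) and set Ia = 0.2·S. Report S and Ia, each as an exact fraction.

Adjust CN=66 to AMC III: 23·66/(10 + 0.13·66) → 1518 ÷ (929/50) = 75900/929 ≈ 81.701
Max retention: S = 1000/(75900/929) − 10 = 1700/759 in (≈ 2.240 in)
Ia = 0.2S: 0.2·2.240 = 0.448 in (exactly 340/759)

S = 1700/759 in ≈ 2.240 in; Ia = 340/759 in ≈ 0.448 in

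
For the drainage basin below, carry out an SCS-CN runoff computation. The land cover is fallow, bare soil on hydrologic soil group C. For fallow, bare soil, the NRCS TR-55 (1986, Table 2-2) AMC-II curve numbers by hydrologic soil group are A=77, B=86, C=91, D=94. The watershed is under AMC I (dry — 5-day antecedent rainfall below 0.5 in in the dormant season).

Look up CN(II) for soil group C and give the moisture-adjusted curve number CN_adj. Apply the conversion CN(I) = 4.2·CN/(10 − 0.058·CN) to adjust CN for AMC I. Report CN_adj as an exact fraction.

NRCS table: fallow, bare soil, soil group C → CN(II) = 91
Dry (AMC I): CN(I) = 4.2·91/(10 − 0.058·91) = (1911/5)/(2361/500) = 63700/787 ≈ 80.940

CN_adj = 63700/787 ≈ 80.940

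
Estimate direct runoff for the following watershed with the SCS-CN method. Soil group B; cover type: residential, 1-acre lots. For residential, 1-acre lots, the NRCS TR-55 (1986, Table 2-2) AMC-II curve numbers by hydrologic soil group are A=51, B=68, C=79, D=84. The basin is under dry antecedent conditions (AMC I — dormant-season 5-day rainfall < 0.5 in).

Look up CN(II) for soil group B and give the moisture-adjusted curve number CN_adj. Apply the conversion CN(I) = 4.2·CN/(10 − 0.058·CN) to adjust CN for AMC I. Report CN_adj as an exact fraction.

NRCS table: residential, 1-acre lots, soil group B → CN(II) = 68
Adjust CN=68 to AMC I: 4.2·68/(10 − 0.058·68) → (1428/5) ÷ (757/125) = 35700/757 ≈ 47.160

CN_adj = 35700/757 ≈ 47.160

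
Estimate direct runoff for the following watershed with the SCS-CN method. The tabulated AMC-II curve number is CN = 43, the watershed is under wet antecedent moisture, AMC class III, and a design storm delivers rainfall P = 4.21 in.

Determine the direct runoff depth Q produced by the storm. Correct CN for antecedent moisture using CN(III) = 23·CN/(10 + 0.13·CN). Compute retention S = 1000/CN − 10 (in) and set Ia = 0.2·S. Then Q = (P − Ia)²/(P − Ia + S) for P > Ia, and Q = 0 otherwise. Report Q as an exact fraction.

Wet (AMC III): CN(III) = 23·43/(10 + 0.13·43) = 989/(1559/100) = 98900/1559 ≈ 63.438
S = 1000/(98900/1559) − 10 = 5700/989 in ≈ 5.763 in
Ia = 0.2S: 0.2·5.763 = 1.153 in (exactly 1140/989)
P − Ia = 4.210 − 1.153 = 302369/98900 ≈ 3.057 in (> 0, runoff occurs)
Runoff Q = (P−Ia)²/(P−Ia+S) = (3.057)²/(3.057+5.763) = 91427012161/86277294100 ≈ 1.060 in

Q = 91427012161/86277294100 in ≈ 1.060 in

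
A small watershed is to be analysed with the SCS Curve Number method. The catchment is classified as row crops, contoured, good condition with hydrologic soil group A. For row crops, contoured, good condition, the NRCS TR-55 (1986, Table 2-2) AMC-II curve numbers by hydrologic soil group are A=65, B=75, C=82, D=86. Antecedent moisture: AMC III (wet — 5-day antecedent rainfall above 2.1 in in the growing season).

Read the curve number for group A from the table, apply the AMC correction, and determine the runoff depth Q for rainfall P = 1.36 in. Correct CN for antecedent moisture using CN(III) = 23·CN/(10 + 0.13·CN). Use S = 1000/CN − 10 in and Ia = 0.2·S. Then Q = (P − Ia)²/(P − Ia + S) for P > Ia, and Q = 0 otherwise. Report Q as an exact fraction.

Q = 22217778/90320425 in ≈ 0.246 in

NRCS table: row crops, contoured, good condition, soil group A → CN(II) = 65
CN(III) from CN(II)=65: (23·65)/(10 + 0.13·65) = 29900/369 ≈ 81.030
Retention S: 1000/CN − 10 with CN=81.030 → S = 700/299 ≈ 2.341 in
Ia = 0.2·(700/299) = 140/299 in ≈ 0.468 in
Since P=1.360 > Ia=0.468: effective rainfall P−Ia = 6666/7475 in
Q = (6666/7475)²/((6666/7475) + 700/299) = (44435556/55875625)/(24166/7475) = 22217778/90320425 in ≈ 0.246 in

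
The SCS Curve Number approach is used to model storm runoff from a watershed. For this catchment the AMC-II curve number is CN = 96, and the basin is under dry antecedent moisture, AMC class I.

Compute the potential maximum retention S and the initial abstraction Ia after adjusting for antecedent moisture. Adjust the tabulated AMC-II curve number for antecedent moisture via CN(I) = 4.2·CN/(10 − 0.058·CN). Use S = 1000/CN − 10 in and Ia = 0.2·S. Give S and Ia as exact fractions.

S = 125/126 in ≈ 0.992 in; Ia = 25/126 in ≈ 0.198 in

Dry (AMC I): CN(I) = 4.2·96/(10 − 0.058·96) = (2016/5)/(554/125) = 25200/277 ≈ 90.975
Retention S: 1000/CN − 10 with CN=90.975 → S = 125/126 ≈ 0.992 in
Initial abstraction Ia = S/5 = (125/126)/5 = 25/126 ≈ 0.198 in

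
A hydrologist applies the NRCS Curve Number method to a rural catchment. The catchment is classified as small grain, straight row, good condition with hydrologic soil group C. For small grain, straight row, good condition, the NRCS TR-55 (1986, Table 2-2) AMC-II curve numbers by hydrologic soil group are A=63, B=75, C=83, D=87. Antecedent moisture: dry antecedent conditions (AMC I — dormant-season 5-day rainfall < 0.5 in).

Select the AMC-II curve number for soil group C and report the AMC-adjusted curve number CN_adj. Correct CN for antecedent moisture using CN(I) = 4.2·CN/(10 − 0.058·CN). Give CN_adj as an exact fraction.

CN_adj = 174300/2593 ≈ 67.219

NRCS table: small grain, straight row, good condition, soil group C → CN(II) = 83
Adjust CN=83 to AMC I: 4.2·83/(10 − 0.058·83) → (1743/5) ÷ (2593/500) = 174300/2593 ≈ 67.219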